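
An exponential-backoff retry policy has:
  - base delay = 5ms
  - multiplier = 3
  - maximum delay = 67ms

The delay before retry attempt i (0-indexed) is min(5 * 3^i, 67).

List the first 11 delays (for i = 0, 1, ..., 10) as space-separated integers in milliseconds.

Computing each delay:
  i=0: min(5*3^0, 67) = 5
  i=1: min(5*3^1, 67) = 15
  i=2: min(5*3^2, 67) = 45
  i=3: min(5*3^3, 67) = 67
  i=4: min(5*3^4, 67) = 67
  i=5: min(5*3^5, 67) = 67
  i=6: min(5*3^6, 67) = 67
  i=7: min(5*3^7, 67) = 67
  i=8: min(5*3^8, 67) = 67
  i=9: min(5*3^9, 67) = 67
  i=10: min(5*3^10, 67) = 67

Answer: 5 15 45 67 67 67 67 67 67 67 67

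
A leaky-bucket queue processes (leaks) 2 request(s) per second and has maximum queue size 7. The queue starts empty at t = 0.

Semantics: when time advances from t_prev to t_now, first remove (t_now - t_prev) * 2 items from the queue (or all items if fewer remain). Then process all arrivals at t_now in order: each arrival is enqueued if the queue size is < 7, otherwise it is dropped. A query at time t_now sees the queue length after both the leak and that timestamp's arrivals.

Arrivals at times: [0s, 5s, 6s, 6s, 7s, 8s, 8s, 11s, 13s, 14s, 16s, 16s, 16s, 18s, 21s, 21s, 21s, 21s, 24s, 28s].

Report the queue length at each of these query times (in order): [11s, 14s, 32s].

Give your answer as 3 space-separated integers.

Answer: 1 1 0

Derivation:
Queue lengths at query times:
  query t=11s: backlog = 1
  query t=14s: backlog = 1
  query t=32s: backlog = 0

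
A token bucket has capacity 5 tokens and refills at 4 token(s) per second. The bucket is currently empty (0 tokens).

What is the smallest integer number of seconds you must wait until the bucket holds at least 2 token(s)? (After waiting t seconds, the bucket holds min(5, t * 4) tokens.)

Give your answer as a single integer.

Answer: 1

Derivation:
Need t * 4 >= 2, so t >= 2/4.
Smallest integer t = ceil(2/4) = 1.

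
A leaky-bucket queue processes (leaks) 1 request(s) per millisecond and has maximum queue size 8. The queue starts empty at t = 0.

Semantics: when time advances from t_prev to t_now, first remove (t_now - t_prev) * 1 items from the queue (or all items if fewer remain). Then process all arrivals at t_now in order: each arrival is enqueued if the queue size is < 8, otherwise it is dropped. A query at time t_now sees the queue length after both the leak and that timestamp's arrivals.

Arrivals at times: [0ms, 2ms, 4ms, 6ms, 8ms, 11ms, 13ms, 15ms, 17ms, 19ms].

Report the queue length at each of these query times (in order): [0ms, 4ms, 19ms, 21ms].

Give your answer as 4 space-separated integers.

Queue lengths at query times:
  query t=0ms: backlog = 1
  query t=4ms: backlog = 1
  query t=19ms: backlog = 1
  query t=21ms: backlog = 0

Answer: 1 1 1 0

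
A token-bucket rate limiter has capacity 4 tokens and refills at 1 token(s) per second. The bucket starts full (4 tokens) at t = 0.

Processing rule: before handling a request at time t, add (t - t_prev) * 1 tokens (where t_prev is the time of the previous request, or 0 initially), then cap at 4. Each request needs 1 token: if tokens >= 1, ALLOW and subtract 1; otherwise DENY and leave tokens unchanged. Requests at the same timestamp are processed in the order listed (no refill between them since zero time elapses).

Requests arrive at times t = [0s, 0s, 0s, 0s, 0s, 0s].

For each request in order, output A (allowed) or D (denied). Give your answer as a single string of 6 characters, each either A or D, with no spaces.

Simulating step by step:
  req#1 t=0s: ALLOW
  req#2 t=0s: ALLOW
  req#3 t=0s: ALLOW
  req#4 t=0s: ALLOW
  req#5 t=0s: DENY
  req#6 t=0s: DENY

Answer: AAAADD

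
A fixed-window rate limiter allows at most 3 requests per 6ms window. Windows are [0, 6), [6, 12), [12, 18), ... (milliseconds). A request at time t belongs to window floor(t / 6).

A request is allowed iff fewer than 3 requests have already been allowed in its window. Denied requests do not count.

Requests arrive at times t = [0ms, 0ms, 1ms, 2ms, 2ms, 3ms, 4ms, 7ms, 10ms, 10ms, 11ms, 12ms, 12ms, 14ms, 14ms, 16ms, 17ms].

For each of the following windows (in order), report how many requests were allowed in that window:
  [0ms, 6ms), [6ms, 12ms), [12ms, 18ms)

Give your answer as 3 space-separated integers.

Answer: 3 3 3

Derivation:
Processing requests:
  req#1 t=0ms (window 0): ALLOW
  req#2 t=0ms (window 0): ALLOW
  req#3 t=1ms (window 0): ALLOW
  req#4 t=2ms (window 0): DENY
  req#5 t=2ms (window 0): DENY
  req#6 t=3ms (window 0): DENY
  req#7 t=4ms (window 0): DENY
  req#8 t=7ms (window 1): ALLOW
  req#9 t=10ms (window 1): ALLOW
  req#10 t=10ms (window 1): ALLOW
  req#11 t=11ms (window 1): DENY
  req#12 t=12ms (window 2): ALLOW
  req#13 t=12ms (window 2): ALLOW
  req#14 t=14ms (window 2): ALLOW
  req#15 t=14ms (window 2): DENY
  req#16 t=16ms (window 2): DENY
  req#17 t=17ms (window 2): DENY

Allowed counts by window: 3 3 3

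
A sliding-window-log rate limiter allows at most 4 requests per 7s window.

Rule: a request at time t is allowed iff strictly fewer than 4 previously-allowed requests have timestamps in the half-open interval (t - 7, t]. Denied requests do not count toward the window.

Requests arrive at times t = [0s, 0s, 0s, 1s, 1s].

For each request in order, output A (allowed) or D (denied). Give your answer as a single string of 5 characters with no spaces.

Tracking allowed requests in the window:
  req#1 t=0s: ALLOW
  req#2 t=0s: ALLOW
  req#3 t=0s: ALLOW
  req#4 t=1s: ALLOW
  req#5 t=1s: DENY

Answer: AAAAD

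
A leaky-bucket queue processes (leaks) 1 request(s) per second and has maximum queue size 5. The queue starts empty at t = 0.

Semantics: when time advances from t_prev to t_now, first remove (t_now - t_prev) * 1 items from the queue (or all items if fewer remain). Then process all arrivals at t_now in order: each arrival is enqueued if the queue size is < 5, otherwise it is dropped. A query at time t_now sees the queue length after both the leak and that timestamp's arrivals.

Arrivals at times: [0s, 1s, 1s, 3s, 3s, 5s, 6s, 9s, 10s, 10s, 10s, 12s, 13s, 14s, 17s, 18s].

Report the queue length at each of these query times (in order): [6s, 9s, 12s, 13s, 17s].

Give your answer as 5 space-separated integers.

Queue lengths at query times:
  query t=6s: backlog = 1
  query t=9s: backlog = 1
  query t=12s: backlog = 2
  query t=13s: backlog = 2
  query t=17s: backlog = 1

Answer: 1 1 2 2 1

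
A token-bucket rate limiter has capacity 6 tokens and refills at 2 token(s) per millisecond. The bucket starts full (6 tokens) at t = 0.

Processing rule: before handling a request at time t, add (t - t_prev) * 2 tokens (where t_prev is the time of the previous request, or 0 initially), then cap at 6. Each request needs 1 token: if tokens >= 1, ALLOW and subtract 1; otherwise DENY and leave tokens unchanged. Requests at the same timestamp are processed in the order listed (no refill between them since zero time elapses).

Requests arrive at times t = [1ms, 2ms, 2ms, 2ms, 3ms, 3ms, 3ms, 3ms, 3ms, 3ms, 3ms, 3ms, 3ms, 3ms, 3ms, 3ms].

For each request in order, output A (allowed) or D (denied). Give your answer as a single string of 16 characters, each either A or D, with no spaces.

Simulating step by step:
  req#1 t=1ms: ALLOW
  req#2 t=2ms: ALLOW
  req#3 t=2ms: ALLOW
  req#4 t=2ms: ALLOW
  req#5 t=3ms: ALLOW
  req#6 t=3ms: ALLOW
  req#7 t=3ms: ALLOW
  req#8 t=3ms: ALLOW
  req#9 t=3ms: ALLOW
  req#10 t=3ms: DENY
  req#11 t=3ms: DENY
  req#12 t=3ms: DENY
  req#13 t=3ms: DENY
  req#14 t=3ms: DENY
  req#15 t=3ms: DENY
  req#16 t=3ms: DENY

Answer: AAAAAAAAADDDDDDD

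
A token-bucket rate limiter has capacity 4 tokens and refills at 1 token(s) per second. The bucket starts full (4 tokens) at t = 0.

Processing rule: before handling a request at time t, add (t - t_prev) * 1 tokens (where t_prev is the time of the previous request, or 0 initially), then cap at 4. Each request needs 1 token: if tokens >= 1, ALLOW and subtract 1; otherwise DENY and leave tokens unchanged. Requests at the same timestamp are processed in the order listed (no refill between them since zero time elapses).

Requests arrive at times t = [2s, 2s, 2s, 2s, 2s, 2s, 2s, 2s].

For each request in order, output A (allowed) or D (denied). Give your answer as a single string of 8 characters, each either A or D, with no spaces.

Simulating step by step:
  req#1 t=2s: ALLOW
  req#2 t=2s: ALLOW
  req#3 t=2s: ALLOW
  req#4 t=2s: ALLOW
  req#5 t=2s: DENY
  req#6 t=2s: DENY
  req#7 t=2s: DENY
  req#8 t=2s: DENY

Answer: AAAADDDD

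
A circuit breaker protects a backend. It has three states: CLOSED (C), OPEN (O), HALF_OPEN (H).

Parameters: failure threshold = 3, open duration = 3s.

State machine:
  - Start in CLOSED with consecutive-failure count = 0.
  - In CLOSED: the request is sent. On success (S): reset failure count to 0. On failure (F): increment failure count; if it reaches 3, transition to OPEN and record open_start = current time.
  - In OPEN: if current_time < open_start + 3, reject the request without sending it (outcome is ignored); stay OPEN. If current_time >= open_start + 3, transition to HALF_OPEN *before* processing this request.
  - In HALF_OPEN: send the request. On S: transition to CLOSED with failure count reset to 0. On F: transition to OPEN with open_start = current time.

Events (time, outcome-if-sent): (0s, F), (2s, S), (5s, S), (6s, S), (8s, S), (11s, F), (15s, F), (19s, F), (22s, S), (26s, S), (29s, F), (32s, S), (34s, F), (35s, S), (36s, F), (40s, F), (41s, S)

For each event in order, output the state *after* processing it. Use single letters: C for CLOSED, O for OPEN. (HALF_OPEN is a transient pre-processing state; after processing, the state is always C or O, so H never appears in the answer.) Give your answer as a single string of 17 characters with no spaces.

State after each event:
  event#1 t=0s outcome=F: state=CLOSED
  event#2 t=2s outcome=S: state=CLOSED
  event#3 t=5s outcome=S: state=CLOSED
  event#4 t=6s outcome=S: state=CLOSED
  event#5 t=8s outcome=S: state=CLOSED
  event#6 t=11s outcome=F: state=CLOSED
  event#7 t=15s outcome=F: state=CLOSED
  event#8 t=19s outcome=F: state=OPEN
  event#9 t=22s outcome=S: state=CLOSED
  event#10 t=26s outcome=S: state=CLOSED
  event#11 t=29s outcome=F: state=CLOSED
  event#12 t=32s outcome=S: state=CLOSED
  event#13 t=34s outcome=F: state=CLOSED
  event#14 t=35s outcome=S: state=CLOSED
  event#15 t=36s outcome=F: state=CLOSED
  event#16 t=40s outcome=F: state=CLOSED
  event#17 t=41s outcome=S: state=CLOSED

Answer: CCCCCCCOCCCCCCCCC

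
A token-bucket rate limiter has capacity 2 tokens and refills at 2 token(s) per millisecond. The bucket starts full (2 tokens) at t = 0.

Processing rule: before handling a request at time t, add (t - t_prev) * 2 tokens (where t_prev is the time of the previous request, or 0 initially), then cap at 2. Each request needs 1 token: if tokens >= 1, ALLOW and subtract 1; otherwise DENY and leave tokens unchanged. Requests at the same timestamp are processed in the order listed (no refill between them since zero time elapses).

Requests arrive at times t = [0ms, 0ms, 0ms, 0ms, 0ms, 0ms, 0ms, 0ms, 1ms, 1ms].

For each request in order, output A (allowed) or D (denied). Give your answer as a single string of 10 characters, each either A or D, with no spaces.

Simulating step by step:
  req#1 t=0ms: ALLOW
  req#2 t=0ms: ALLOW
  req#3 t=0ms: DENY
  req#4 t=0ms: DENY
  req#5 t=0ms: DENY
  req#6 t=0ms: DENY
  req#7 t=0ms: DENY
  req#8 t=0ms: DENY
  req#9 t=1ms: ALLOW
  req#10 t=1ms: ALLOW

Answer: AADDDDDDAA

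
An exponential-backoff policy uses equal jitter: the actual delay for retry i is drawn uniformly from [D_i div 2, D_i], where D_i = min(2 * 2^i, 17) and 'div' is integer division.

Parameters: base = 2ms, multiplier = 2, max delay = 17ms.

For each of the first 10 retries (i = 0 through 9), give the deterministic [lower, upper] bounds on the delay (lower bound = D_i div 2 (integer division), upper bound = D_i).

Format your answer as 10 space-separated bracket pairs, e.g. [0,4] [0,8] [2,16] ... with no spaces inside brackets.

Answer: [1,2] [2,4] [4,8] [8,16] [8,17] [8,17] [8,17] [8,17] [8,17] [8,17]

Derivation:
Computing bounds per retry:
  i=0: D_i=min(2*2^0,17)=2, bounds=[1,2]
  i=1: D_i=min(2*2^1,17)=4, bounds=[2,4]
  i=2: D_i=min(2*2^2,17)=8, bounds=[4,8]
  i=3: D_i=min(2*2^3,17)=16, bounds=[8,16]
  i=4: D_i=min(2*2^4,17)=17, bounds=[8,17]
  i=5: D_i=min(2*2^5,17)=17, bounds=[8,17]
  i=6: D_i=min(2*2^6,17)=17, bounds=[8,17]
  i=7: D_i=min(2*2^7,17)=17, bounds=[8,17]
  i=8: D_i=min(2*2^8,17)=17, bounds=[8,17]
  i=9: D_i=min(2*2^9,17)=17, bounds=[8,17]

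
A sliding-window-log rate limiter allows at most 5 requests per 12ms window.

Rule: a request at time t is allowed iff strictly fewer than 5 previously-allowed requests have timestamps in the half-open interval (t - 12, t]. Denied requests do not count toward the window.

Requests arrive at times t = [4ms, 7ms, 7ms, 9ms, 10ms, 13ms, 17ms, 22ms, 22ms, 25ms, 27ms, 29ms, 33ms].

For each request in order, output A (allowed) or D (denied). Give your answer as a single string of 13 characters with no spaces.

Tracking allowed requests in the window:
  req#1 t=4ms: ALLOW
  req#2 t=7ms: ALLOW
  req#3 t=7ms: ALLOW
  req#4 t=9ms: ALLOW
  req#5 t=10ms: ALLOW
  req#6 t=13ms: DENY
  req#7 t=17ms: ALLOW
  req#8 t=22ms: ALLOW
  req#9 t=22ms: ALLOW
  req#10 t=25ms: ALLOW
  req#11 t=27ms: ALLOW
  req#12 t=29ms: ALLOW
  req#13 t=33ms: DENY

Answer: AAAAADAAAAAAD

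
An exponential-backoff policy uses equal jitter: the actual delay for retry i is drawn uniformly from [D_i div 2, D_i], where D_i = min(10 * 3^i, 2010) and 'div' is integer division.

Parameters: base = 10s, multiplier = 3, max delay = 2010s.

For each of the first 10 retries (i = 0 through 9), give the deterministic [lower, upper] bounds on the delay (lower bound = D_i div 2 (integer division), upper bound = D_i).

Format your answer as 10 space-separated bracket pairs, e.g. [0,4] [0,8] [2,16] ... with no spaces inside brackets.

Answer: [5,10] [15,30] [45,90] [135,270] [405,810] [1005,2010] [1005,2010] [1005,2010] [1005,2010] [1005,2010]

Derivation:
Computing bounds per retry:
  i=0: D_i=min(10*3^0,2010)=10, bounds=[5,10]
  i=1: D_i=min(10*3^1,2010)=30, bounds=[15,30]
  i=2: D_i=min(10*3^2,2010)=90, bounds=[45,90]
  i=3: D_i=min(10*3^3,2010)=270, bounds=[135,270]
  i=4: D_i=min(10*3^4,2010)=810, bounds=[405,810]
  i=5: D_i=min(10*3^5,2010)=2010, bounds=[1005,2010]
  i=6: D_i=min(10*3^6,2010)=2010, bounds=[1005,2010]
  i=7: D_i=min(10*3^7,2010)=2010, bounds=[1005,2010]
  i=8: D_i=min(10*3^8,2010)=2010, bounds=[1005,2010]
  i=9: D_i=min(10*3^9,2010)=2010, bounds=[1005,2010]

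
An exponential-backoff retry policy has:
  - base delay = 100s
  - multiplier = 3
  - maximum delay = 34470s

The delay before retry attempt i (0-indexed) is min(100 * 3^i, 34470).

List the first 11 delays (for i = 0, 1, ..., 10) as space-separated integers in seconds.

Computing each delay:
  i=0: min(100*3^0, 34470) = 100
  i=1: min(100*3^1, 34470) = 300
  i=2: min(100*3^2, 34470) = 900
  i=3: min(100*3^3, 34470) = 2700
  i=4: min(100*3^4, 34470) = 8100
  i=5: min(100*3^5, 34470) = 24300
  i=6: min(100*3^6, 34470) = 34470
  i=7: min(100*3^7, 34470) = 34470
  i=8: min(100*3^8, 34470) = 34470
  i=9: min(100*3^9, 34470) = 34470
  i=10: min(100*3^10, 34470) = 34470

Answer: 100 300 900 2700 8100 24300 34470 34470 34470 34470 34470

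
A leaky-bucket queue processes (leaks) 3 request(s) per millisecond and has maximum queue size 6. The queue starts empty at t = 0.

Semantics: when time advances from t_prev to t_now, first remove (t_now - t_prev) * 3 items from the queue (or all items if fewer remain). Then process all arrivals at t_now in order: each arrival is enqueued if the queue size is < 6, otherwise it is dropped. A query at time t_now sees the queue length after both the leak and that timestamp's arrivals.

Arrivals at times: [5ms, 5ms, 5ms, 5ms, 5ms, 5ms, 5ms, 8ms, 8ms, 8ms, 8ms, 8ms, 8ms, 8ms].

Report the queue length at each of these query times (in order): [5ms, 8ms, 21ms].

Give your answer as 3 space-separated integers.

Answer: 6 6 0

Derivation:
Queue lengths at query times:
  query t=5ms: backlog = 6
  query t=8ms: backlog = 6
  query t=21ms: backlog = 0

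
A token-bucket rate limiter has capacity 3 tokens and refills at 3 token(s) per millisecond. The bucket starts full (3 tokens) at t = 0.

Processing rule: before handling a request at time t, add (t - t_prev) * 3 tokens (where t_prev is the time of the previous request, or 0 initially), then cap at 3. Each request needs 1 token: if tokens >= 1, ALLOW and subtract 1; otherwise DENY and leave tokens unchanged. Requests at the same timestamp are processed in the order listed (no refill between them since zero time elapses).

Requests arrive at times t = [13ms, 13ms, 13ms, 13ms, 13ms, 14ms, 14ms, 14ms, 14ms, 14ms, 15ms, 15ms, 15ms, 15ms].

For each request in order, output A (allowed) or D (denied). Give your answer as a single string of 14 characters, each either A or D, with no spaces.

Answer: AAADDAAADDAAAD

Derivation:
Simulating step by step:
  req#1 t=13ms: ALLOW
  req#2 t=13ms: ALLOW
  req#3 t=13ms: ALLOW
  req#4 t=13ms: DENY
  req#5 t=13ms: DENY
  req#6 t=14ms: ALLOW
  req#7 t=14ms: ALLOW
  req#8 t=14ms: ALLOW
  req#9 t=14ms: DENY
  req#10 t=14ms: DENY
  req#11 t=15ms: ALLOW
  req#12 t=15ms: ALLOW
  req#13 t=15ms: ALLOW
  req#14 t=15ms: DENY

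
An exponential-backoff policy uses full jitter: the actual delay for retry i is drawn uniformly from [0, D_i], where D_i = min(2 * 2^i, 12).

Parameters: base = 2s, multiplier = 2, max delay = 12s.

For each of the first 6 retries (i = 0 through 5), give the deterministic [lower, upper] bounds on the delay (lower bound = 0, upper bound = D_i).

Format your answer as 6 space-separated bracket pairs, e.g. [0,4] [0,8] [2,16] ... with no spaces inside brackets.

Answer: [0,2] [0,4] [0,8] [0,12] [0,12] [0,12]

Derivation:
Computing bounds per retry:
  i=0: D_i=min(2*2^0,12)=2, bounds=[0,2]
  i=1: D_i=min(2*2^1,12)=4, bounds=[0,4]
  i=2: D_i=min(2*2^2,12)=8, bounds=[0,8]
  i=3: D_i=min(2*2^3,12)=12, bounds=[0,12]
  i=4: D_i=min(2*2^4,12)=12, bounds=[0,12]
  i=5: D_i=min(2*2^5,12)=12, bounds=[0,12]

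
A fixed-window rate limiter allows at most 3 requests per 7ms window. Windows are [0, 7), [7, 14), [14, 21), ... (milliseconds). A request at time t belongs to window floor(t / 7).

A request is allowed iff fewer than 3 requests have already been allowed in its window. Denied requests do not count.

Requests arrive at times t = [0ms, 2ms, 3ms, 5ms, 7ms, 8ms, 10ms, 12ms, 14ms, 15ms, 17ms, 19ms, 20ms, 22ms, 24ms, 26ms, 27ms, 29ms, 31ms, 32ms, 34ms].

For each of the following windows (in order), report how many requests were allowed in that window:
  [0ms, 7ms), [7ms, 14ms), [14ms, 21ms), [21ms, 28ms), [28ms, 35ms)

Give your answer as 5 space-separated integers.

Processing requests:
  req#1 t=0ms (window 0): ALLOW
  req#2 t=2ms (window 0): ALLOW
  req#3 t=3ms (window 0): ALLOW
  req#4 t=5ms (window 0): DENY
  req#5 t=7ms (window 1): ALLOW
  req#6 t=8ms (window 1): ALLOW
  req#7 t=10ms (window 1): ALLOW
  req#8 t=12ms (window 1): DENY
  req#9 t=14ms (window 2): ALLOW
  req#10 t=15ms (window 2): ALLOW
  req#11 t=17ms (window 2): ALLOW
  req#12 t=19ms (window 2): DENY
  req#13 t=20ms (window 2): DENY
  req#14 t=22ms (window 3): ALLOW
  req#15 t=24ms (window 3): ALLOW
  req#16 t=26ms (window 3): ALLOW
  req#17 t=27ms (window 3): DENY
  req#18 t=29ms (window 4): ALLOW
  req#19 t=31ms (window 4): ALLOW
  req#20 t=32ms (window 4): ALLOW
  req#21 t=34ms (window 4): DENY

Allowed counts by window: 3 3 3 3 3

Answer: 3 3 3 3 3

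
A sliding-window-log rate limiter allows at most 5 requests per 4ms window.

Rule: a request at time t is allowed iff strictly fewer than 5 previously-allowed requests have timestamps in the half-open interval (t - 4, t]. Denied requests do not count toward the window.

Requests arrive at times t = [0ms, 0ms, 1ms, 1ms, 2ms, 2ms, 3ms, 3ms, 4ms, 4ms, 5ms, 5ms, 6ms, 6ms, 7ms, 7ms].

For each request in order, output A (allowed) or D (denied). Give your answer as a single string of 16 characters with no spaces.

Answer: AAAAADDDAAAAADDD

Derivation:
Tracking allowed requests in the window:
  req#1 t=0ms: ALLOW
  req#2 t=0ms: ALLOW
  req#3 t=1ms: ALLOW
  req#4 t=1ms: ALLOW
  req#5 t=2ms: ALLOW
  req#6 t=2ms: DENY
  req#7 t=3ms: DENY
  req#8 t=3ms: DENY
  req#9 t=4ms: ALLOW
  req#10 t=4ms: ALLOW
  req#11 t=5ms: ALLOW
  req#12 t=5ms: ALLOW
  req#13 t=6ms: ALLOW
  req#14 t=6ms: DENY
  req#15 t=7ms: DENY
  req#16 t=7ms: DENY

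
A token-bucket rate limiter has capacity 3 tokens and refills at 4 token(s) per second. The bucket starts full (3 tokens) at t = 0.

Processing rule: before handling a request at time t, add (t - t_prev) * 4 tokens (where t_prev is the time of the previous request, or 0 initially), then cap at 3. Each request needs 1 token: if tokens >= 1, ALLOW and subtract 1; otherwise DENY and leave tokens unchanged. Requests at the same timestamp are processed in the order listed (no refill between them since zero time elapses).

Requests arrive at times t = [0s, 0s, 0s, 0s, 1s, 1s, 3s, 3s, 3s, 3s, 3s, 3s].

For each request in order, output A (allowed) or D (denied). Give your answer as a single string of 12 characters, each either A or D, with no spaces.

Answer: AAADAAAAADDD

Derivation:
Simulating step by step:
  req#1 t=0s: ALLOW
  req#2 t=0s: ALLOW
  req#3 t=0s: ALLOW
  req#4 t=0s: DENY
  req#5 t=1s: ALLOW
  req#6 t=1s: ALLOW
  req#7 t=3s: ALLOW
  req#8 t=3s: ALLOW
  req#9 t=3s: ALLOW
  req#10 t=3s: DENY
  req#11 t=3s: DENY
  req#12 t=3s: DENY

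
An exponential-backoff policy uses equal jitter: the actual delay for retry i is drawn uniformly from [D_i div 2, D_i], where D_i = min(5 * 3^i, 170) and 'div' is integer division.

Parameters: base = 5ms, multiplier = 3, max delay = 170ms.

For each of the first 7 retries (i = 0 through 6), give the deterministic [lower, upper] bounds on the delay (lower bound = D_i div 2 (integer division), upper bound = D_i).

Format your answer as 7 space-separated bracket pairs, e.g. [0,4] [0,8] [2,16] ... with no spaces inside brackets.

Computing bounds per retry:
  i=0: D_i=min(5*3^0,170)=5, bounds=[2,5]
  i=1: D_i=min(5*3^1,170)=15, bounds=[7,15]
  i=2: D_i=min(5*3^2,170)=45, bounds=[22,45]
  i=3: D_i=min(5*3^3,170)=135, bounds=[67,135]
  i=4: D_i=min(5*3^4,170)=170, bounds=[85,170]
  i=5: D_i=min(5*3^5,170)=170, bounds=[85,170]
  i=6: D_i=min(5*3^6,170)=170, bounds=[85,170]

Answer: [2,5] [7,15] [22,45] [67,135] [85,170] [85,170] [85,170]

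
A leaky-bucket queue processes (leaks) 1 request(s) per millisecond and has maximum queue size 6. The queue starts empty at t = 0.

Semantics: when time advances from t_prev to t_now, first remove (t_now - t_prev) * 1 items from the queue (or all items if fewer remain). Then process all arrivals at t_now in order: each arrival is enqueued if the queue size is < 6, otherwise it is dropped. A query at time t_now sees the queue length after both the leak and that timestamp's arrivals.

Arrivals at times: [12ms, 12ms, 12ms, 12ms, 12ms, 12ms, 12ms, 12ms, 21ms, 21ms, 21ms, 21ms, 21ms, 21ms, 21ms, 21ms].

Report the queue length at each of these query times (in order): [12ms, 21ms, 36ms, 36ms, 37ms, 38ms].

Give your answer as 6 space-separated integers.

Queue lengths at query times:
  query t=12ms: backlog = 6
  query t=21ms: backlog = 6
  query t=36ms: backlog = 0
  query t=36ms: backlog = 0
  query t=37ms: backlog = 0
  query t=38ms: backlog = 0

Answer: 6 6 0 0 0 0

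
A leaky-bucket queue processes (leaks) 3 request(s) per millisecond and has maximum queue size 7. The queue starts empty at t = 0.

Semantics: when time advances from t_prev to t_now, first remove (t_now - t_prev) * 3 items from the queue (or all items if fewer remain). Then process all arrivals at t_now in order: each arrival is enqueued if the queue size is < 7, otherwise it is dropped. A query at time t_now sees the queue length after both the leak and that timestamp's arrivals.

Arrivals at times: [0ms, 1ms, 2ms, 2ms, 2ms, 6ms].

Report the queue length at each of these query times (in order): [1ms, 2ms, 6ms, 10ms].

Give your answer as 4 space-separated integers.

Queue lengths at query times:
  query t=1ms: backlog = 1
  query t=2ms: backlog = 3
  query t=6ms: backlog = 1
  query t=10ms: backlog = 0

Answer: 1 3 1 0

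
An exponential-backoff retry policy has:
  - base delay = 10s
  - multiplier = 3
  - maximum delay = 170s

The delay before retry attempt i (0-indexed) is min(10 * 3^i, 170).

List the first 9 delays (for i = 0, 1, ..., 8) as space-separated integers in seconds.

Answer: 10 30 90 170 170 170 170 170 170

Derivation:
Computing each delay:
  i=0: min(10*3^0, 170) = 10
  i=1: min(10*3^1, 170) = 30
  i=2: min(10*3^2, 170) = 90
  i=3: min(10*3^3, 170) = 170
  i=4: min(10*3^4, 170) = 170
  i=5: min(10*3^5, 170) = 170
  i=6: min(10*3^6, 170) = 170
  i=7: min(10*3^7, 170) = 170
  i=8: min(10*3^8, 170) = 170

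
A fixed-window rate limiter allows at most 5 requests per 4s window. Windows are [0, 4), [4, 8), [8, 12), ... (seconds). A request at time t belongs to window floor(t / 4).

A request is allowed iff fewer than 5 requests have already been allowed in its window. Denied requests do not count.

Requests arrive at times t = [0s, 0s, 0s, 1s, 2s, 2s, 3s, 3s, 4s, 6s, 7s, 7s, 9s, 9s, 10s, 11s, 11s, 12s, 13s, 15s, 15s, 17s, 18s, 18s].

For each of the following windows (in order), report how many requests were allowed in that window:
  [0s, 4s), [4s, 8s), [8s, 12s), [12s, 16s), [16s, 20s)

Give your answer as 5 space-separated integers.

Processing requests:
  req#1 t=0s (window 0): ALLOW
  req#2 t=0s (window 0): ALLOW
  req#3 t=0s (window 0): ALLOW
  req#4 t=1s (window 0): ALLOW
  req#5 t=2s (window 0): ALLOW
  req#6 t=2s (window 0): DENY
  req#7 t=3s (window 0): DENY
  req#8 t=3s (window 0): DENY
  req#9 t=4s (window 1): ALLOW
  req#10 t=6s (window 1): ALLOW
  req#11 t=7s (window 1): ALLOW
  req#12 t=7s (window 1): ALLOW
  req#13 t=9s (window 2): ALLOW
  req#14 t=9s (window 2): ALLOW
  req#15 t=10s (window 2): ALLOW
  req#16 t=11s (window 2): ALLOW
  req#17 t=11s (window 2): ALLOW
  req#18 t=12s (window 3): ALLOW
  req#19 t=13s (window 3): ALLOW
  req#20 t=15s (window 3): ALLOW
  req#21 t=15s (window 3): ALLOW
  req#22 t=17s (window 4): ALLOW
  req#23 t=18s (window 4): ALLOW
  req#24 t=18s (window 4): ALLOW

Allowed counts by window: 5 4 5 4 3

Answer: 5 4 5 4 3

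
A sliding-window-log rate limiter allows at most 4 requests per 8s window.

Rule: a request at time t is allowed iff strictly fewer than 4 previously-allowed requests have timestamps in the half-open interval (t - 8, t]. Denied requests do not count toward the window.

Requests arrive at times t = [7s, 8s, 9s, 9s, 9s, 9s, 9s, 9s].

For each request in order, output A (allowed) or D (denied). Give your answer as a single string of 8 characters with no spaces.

Tracking allowed requests in the window:
  req#1 t=7s: ALLOW
  req#2 t=8s: ALLOW
  req#3 t=9s: ALLOW
  req#4 t=9s: ALLOW
  req#5 t=9s: DENY
  req#6 t=9s: DENY
  req#7 t=9s: DENY
  req#8 t=9s: DENY

Answer: AAAADDDD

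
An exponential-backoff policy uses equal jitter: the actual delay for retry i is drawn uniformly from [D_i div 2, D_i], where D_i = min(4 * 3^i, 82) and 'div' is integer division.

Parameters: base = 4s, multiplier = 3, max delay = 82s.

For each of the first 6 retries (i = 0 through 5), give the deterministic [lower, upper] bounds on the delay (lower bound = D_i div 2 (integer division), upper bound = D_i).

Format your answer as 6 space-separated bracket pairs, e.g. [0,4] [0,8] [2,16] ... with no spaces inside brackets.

Computing bounds per retry:
  i=0: D_i=min(4*3^0,82)=4, bounds=[2,4]
  i=1: D_i=min(4*3^1,82)=12, bounds=[6,12]
  i=2: D_i=min(4*3^2,82)=36, bounds=[18,36]
  i=3: D_i=min(4*3^3,82)=82, bounds=[41,82]
  i=4: D_i=min(4*3^4,82)=82, bounds=[41,82]
  i=5: D_i=min(4*3^5,82)=82, bounds=[41,82]

Answer: [2,4] [6,12] [18,36] [41,82] [41,82] [41,82]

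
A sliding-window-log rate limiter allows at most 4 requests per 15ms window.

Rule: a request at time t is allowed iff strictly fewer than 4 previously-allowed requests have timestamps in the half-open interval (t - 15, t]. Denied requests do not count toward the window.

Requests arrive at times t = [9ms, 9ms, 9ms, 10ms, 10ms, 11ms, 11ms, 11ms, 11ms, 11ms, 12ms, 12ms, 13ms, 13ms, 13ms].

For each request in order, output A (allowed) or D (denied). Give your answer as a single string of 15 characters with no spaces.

Answer: AAAADDDDDDDDDDD

Derivation:
Tracking allowed requests in the window:
  req#1 t=9ms: ALLOW
  req#2 t=9ms: ALLOW
  req#3 t=9ms: ALLOW
  req#4 t=10ms: ALLOW
  req#5 t=10ms: DENY
  req#6 t=11ms: DENY
  req#7 t=11ms: DENY
  req#8 t=11ms: DENY
  req#9 t=11ms: DENY
  req#10 t=11ms: DENY
  req#11 t=12ms: DENY
  req#12 t=12ms: DENY
  req#13 t=13ms: DENY
  req#14 t=13ms: DENY
  req#15 t=13ms: DENY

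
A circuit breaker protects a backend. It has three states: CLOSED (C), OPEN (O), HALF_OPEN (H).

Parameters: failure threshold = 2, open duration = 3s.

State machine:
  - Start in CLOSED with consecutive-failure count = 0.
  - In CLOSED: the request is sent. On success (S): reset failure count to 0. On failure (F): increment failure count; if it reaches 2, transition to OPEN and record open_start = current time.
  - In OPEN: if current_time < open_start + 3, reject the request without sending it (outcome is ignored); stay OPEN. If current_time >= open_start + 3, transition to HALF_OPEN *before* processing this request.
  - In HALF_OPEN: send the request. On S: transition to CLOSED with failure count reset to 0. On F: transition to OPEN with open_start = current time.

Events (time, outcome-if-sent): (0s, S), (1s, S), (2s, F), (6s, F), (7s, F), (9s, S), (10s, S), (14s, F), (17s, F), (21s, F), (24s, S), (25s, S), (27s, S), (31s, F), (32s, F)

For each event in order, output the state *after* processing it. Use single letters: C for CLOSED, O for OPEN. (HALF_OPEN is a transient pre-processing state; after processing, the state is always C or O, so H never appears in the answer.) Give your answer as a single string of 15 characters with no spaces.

State after each event:
  event#1 t=0s outcome=S: state=CLOSED
  event#2 t=1s outcome=S: state=CLOSED
  event#3 t=2s outcome=F: state=CLOSED
  event#4 t=6s outcome=F: state=OPEN
  event#5 t=7s outcome=F: state=OPEN
  event#6 t=9s outcome=S: state=CLOSED
  event#7 t=10s outcome=S: state=CLOSED
  event#8 t=14s outcome=F: state=CLOSED
  event#9 t=17s outcome=F: state=OPEN
  event#10 t=21s outcome=F: state=OPEN
  event#11 t=24s outcome=S: state=CLOSED
  event#12 t=25s outcome=S: state=CLOSED
  event#13 t=27s outcome=S: state=CLOSED
  event#14 t=31s outcome=F: state=CLOSED
  event#15 t=32s outcome=F: state=OPEN

Answer: CCCOOCCCOOCCCCO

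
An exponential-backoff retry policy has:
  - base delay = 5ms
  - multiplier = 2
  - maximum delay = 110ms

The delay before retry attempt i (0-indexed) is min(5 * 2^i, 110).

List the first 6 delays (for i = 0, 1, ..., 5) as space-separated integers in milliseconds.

Computing each delay:
  i=0: min(5*2^0, 110) = 5
  i=1: min(5*2^1, 110) = 10
  i=2: min(5*2^2, 110) = 20
  i=3: min(5*2^3, 110) = 40
  i=4: min(5*2^4, 110) = 80
  i=5: min(5*2^5, 110) = 110

Answer: 5 10 20 40 80 110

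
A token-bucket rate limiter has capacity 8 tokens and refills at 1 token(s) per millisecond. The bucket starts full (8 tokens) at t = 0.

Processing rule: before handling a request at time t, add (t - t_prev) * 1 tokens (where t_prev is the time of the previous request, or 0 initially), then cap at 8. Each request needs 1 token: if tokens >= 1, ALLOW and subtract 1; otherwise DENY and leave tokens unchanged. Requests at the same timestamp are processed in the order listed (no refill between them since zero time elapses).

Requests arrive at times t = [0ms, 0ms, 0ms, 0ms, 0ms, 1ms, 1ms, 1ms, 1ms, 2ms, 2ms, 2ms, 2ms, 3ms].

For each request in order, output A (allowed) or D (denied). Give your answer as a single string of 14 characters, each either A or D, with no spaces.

Simulating step by step:
  req#1 t=0ms: ALLOW
  req#2 t=0ms: ALLOW
  req#3 t=0ms: ALLOW
  req#4 t=0ms: ALLOW
  req#5 t=0ms: ALLOW
  req#6 t=1ms: ALLOW
  req#7 t=1ms: ALLOW
  req#8 t=1ms: ALLOW
  req#9 t=1ms: ALLOW
  req#10 t=2ms: ALLOW
  req#11 t=2ms: DENY
  req#12 t=2ms: DENY
  req#13 t=2ms: DENY
  req#14 t=3ms: ALLOW

Answer: AAAAAAAAAADDDA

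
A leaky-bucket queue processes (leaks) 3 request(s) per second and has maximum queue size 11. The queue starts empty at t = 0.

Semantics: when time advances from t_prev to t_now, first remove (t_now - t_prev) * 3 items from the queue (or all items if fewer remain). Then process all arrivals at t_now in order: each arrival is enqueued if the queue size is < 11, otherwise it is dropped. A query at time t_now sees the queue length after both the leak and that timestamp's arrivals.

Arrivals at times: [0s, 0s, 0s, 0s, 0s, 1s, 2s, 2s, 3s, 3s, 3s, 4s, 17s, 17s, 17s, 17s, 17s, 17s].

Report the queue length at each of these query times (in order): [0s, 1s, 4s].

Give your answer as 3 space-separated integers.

Queue lengths at query times:
  query t=0s: backlog = 5
  query t=1s: backlog = 3
  query t=4s: backlog = 1

Answer: 5 3 1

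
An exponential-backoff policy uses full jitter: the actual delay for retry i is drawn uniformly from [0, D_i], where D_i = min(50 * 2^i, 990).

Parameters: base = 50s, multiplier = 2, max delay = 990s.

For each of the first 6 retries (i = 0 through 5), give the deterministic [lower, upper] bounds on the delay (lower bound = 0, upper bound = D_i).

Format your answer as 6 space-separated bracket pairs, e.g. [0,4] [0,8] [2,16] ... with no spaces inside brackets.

Computing bounds per retry:
  i=0: D_i=min(50*2^0,990)=50, bounds=[0,50]
  i=1: D_i=min(50*2^1,990)=100, bounds=[0,100]
  i=2: D_i=min(50*2^2,990)=200, bounds=[0,200]
  i=3: D_i=min(50*2^3,990)=400, bounds=[0,400]
  i=4: D_i=min(50*2^4,990)=800, bounds=[0,800]
  i=5: D_i=min(50*2^5,990)=990, bounds=[0,990]

Answer: [0,50] [0,100] [0,200] [0,400] [0,800] [0,990]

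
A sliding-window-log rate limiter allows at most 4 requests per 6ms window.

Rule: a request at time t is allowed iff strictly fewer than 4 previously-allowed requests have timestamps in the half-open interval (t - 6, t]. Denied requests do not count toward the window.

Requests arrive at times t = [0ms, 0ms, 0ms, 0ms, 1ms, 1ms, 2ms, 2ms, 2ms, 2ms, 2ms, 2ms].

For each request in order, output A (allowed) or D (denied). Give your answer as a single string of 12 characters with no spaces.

Tracking allowed requests in the window:
  req#1 t=0ms: ALLOW
  req#2 t=0ms: ALLOW
  req#3 t=0ms: ALLOW
  req#4 t=0ms: ALLOW
  req#5 t=1ms: DENY
  req#6 t=1ms: DENY
  req#7 t=2ms: DENY
  req#8 t=2ms: DENY
  req#9 t=2ms: DENY
  req#10 t=2ms: DENY
  req#11 t=2ms: DENY
  req#12 t=2ms: DENY

Answer: AAAADDDDDDDD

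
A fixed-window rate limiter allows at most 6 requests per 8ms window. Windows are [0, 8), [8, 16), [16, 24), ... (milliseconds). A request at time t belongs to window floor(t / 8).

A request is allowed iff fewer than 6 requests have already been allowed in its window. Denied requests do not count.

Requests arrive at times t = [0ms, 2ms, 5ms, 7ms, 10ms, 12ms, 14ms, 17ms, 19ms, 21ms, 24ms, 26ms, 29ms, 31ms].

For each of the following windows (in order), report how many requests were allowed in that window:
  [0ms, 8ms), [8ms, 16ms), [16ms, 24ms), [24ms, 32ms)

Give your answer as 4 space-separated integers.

Processing requests:
  req#1 t=0ms (window 0): ALLOW
  req#2 t=2ms (window 0): ALLOW
  req#3 t=5ms (window 0): ALLOW
  req#4 t=7ms (window 0): ALLOW
  req#5 t=10ms (window 1): ALLOW
  req#6 t=12ms (window 1): ALLOW
  req#7 t=14ms (window 1): ALLOW
  req#8 t=17ms (window 2): ALLOW
  req#9 t=19ms (window 2): ALLOW
  req#10 t=21ms (window 2): ALLOW
  req#11 t=24ms (window 3): ALLOW
  req#12 t=26ms (window 3): ALLOW
  req#13 t=29ms (window 3): ALLOW
  req#14 t=31ms (window 3): ALLOW

Allowed counts by window: 4 3 3 4

Answer: 4 3 3 4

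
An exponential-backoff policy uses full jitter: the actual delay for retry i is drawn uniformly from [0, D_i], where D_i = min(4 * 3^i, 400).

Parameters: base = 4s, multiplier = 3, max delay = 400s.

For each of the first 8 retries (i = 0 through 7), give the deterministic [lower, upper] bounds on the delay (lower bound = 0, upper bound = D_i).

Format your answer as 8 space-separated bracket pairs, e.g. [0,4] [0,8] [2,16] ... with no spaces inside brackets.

Computing bounds per retry:
  i=0: D_i=min(4*3^0,400)=4, bounds=[0,4]
  i=1: D_i=min(4*3^1,400)=12, bounds=[0,12]
  i=2: D_i=min(4*3^2,400)=36, bounds=[0,36]
  i=3: D_i=min(4*3^3,400)=108, bounds=[0,108]
  i=4: D_i=min(4*3^4,400)=324, bounds=[0,324]
  i=5: D_i=min(4*3^5,400)=400, bounds=[0,400]
  i=6: D_i=min(4*3^6,400)=400, bounds=[0,400]
  i=7: D_i=min(4*3^7,400)=400, bounds=[0,400]

Answer: [0,4] [0,12] [0,36] [0,108] [0,324] [0,400] [0,400] [0,400]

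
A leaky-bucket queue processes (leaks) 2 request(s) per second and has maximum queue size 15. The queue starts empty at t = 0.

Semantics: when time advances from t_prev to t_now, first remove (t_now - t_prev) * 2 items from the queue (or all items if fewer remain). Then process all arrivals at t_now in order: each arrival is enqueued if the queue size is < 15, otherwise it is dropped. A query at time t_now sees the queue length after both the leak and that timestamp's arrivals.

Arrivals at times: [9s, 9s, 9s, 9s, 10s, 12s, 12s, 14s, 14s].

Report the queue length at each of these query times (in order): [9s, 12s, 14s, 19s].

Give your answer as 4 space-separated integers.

Queue lengths at query times:
  query t=9s: backlog = 4
  query t=12s: backlog = 2
  query t=14s: backlog = 2
  query t=19s: backlog = 0

Answer: 4 2 2 0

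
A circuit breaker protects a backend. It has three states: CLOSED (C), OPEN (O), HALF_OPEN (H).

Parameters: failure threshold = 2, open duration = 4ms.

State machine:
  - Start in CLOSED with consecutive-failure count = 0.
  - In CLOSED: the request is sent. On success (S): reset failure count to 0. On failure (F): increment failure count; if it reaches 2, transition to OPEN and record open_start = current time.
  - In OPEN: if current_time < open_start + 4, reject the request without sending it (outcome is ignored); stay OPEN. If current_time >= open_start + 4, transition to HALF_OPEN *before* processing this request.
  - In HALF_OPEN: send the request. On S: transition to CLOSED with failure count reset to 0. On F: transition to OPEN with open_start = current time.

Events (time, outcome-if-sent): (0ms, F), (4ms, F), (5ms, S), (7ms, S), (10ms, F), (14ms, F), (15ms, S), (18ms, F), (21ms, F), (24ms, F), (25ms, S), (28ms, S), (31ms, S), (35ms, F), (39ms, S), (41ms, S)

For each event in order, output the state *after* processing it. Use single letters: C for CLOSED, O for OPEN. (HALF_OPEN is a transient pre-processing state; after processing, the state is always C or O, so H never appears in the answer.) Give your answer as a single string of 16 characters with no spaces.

State after each event:
  event#1 t=0ms outcome=F: state=CLOSED
  event#2 t=4ms outcome=F: state=OPEN
  event#3 t=5ms outcome=S: state=OPEN
  event#4 t=7ms outcome=S: state=OPEN
  event#5 t=10ms outcome=F: state=OPEN
  event#6 t=14ms outcome=F: state=OPEN
  event#7 t=15ms outcome=S: state=OPEN
  event#8 t=18ms outcome=F: state=OPEN
  event#9 t=21ms outcome=F: state=OPEN
  event#10 t=24ms outcome=F: state=OPEN
  event#11 t=25ms outcome=S: state=OPEN
  event#12 t=28ms outcome=S: state=CLOSED
  event#13 t=31ms outcome=S: state=CLOSED
  event#14 t=35ms outcome=F: state=CLOSED
  event#15 t=39ms outcome=S: state=CLOSED
  event#16 t=41ms outcome=S: state=CLOSED

Answer: COOOOOOOOOOCCCCC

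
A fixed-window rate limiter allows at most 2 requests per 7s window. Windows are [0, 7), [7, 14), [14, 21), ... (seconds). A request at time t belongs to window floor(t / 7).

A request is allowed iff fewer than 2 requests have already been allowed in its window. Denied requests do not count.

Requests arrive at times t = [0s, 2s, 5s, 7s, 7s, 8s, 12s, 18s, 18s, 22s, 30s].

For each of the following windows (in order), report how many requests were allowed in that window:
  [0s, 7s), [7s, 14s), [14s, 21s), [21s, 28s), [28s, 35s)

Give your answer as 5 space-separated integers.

Answer: 2 2 2 1 1

Derivation:
Processing requests:
  req#1 t=0s (window 0): ALLOW
  req#2 t=2s (window 0): ALLOW
  req#3 t=5s (window 0): DENY
  req#4 t=7s (window 1): ALLOW
  req#5 t=7s (window 1): ALLOW
  req#6 t=8s (window 1): DENY
  req#7 t=12s (window 1): DENY
  req#8 t=18s (window 2): ALLOW
  req#9 t=18s (window 2): ALLOW
  req#10 t=22s (window 3): ALLOW
  req#11 t=30s (window 4): ALLOW

Allowed counts by window: 2 2 2 1 1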